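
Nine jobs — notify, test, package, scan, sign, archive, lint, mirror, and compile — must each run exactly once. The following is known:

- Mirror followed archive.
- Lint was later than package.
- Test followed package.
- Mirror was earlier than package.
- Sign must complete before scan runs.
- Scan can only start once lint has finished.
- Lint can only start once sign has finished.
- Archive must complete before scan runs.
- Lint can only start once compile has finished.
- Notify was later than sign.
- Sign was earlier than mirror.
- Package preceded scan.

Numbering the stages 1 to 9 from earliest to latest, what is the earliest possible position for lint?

6

Archive, compile, mirror, package, and sign must all come before lint — 5 forced predecessors.
Nothing else is forced ahead of lint, so its earliest slot is position 5 + 1 = 6.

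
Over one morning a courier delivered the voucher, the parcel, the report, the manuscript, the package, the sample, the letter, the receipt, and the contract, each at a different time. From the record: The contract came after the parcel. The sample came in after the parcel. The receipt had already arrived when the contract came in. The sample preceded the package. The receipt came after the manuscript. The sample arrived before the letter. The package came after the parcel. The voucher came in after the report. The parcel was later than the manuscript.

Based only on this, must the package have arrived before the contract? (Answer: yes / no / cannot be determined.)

No chain of stated constraints runs from the package to the contract, and none runs from the contract to the package either.
So the relative order of the package and the contract is not fixed by the given facts.

cannot be determined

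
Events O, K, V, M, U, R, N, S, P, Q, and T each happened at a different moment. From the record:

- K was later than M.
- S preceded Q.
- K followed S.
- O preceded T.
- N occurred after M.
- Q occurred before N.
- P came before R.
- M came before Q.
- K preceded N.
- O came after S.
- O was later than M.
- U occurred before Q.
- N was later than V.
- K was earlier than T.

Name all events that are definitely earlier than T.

K, M, O, S

Directly stated before T: K and O.
M reaches T via M → K → T.
S reaches T via S → K → T.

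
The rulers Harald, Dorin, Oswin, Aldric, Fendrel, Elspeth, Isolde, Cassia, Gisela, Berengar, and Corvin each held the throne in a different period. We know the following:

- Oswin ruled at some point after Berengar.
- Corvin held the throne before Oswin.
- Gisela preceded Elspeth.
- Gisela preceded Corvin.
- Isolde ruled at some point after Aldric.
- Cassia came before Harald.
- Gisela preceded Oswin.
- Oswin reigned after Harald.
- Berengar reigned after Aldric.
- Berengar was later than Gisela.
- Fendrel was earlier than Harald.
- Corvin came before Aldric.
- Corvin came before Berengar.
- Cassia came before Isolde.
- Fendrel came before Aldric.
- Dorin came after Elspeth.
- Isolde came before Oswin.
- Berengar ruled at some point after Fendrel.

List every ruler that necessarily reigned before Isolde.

Directly stated before Isolde: Aldric and Cassia.
Corvin reaches Isolde via Corvin → Aldric → Isolde.
Fendrel reaches Isolde via Fendrel → Aldric → Isolde.
Gisela reaches Isolde via Gisela → Corvin → Aldric → Isolde.
No chain forces Dorin (or any of the others) ahead of Isolde.

Aldric, Cassia, Corvin, Fendrel, Gisela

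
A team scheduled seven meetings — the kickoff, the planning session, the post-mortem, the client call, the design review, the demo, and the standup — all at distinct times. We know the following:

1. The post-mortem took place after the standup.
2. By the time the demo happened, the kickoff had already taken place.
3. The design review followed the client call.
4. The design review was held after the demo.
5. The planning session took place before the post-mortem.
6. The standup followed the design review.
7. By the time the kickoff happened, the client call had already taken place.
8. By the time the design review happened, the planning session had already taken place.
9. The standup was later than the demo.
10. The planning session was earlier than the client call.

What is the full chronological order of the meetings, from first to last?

the planning session, the client call, the kickoff, the demo, the design review, the standup, the post-mortem

The constraints fix every adjacent pair, so only one ordering works:
the planning session → the client call → the kickoff → the demo → the design review → the standup → the post-mortem.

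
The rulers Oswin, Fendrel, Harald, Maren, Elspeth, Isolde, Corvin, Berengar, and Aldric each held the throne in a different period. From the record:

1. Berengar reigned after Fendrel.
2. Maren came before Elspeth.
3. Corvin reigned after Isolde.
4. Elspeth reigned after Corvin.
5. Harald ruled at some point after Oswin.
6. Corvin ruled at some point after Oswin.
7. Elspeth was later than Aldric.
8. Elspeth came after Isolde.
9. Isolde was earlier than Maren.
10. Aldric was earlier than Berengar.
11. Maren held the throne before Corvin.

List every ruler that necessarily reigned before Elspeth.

Directly stated before Elspeth: Aldric, Corvin, Isolde, and Maren.
Oswin reaches Elspeth via Oswin → Corvin → Elspeth.

Aldric, Corvin, Isolde, Maren, Oswin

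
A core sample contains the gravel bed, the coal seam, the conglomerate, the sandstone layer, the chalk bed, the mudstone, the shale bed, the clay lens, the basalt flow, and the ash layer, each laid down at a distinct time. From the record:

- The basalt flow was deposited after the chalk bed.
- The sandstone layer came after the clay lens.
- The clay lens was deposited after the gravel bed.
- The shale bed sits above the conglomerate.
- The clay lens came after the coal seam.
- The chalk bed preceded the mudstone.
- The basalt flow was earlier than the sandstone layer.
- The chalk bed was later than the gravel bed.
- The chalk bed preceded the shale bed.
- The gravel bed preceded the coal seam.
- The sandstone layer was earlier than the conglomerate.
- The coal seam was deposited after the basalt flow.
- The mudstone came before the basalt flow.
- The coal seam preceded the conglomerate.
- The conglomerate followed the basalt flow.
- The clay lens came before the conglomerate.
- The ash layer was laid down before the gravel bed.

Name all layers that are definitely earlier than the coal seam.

Directly stated before the coal seam: the basalt flow and the gravel bed.
The ash layer reaches the coal seam via the ash layer → the gravel bed → the coal seam.
The chalk bed reaches the coal seam via the chalk bed → the basalt flow → the coal seam.
The mudstone reaches the coal seam via the mudstone → the basalt flow → the coal seam.

the ash layer, the basalt flow, the chalk bed, the gravel bed, the mudstone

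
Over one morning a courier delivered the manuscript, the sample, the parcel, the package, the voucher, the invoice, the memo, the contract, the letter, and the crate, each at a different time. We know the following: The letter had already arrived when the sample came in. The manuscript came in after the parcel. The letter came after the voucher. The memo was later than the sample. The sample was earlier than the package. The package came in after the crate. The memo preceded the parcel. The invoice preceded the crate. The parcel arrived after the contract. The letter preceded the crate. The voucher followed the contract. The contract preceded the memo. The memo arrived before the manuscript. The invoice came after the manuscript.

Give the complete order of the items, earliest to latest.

The constraints fix every adjacent pair, so only one ordering works:
the contract → the voucher → the letter → the sample → the memo → the parcel → the manuscript → the invoice → the crate → the package.

the contract, the voucher, the letter, the sample, the memo, the parcel, the manuscript, the invoice, the crate, the package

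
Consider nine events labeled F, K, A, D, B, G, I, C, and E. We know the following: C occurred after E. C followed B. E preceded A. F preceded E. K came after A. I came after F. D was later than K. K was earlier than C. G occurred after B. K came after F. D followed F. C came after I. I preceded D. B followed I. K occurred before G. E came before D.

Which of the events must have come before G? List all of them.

Directly stated before G: B and K.
A reaches G via A → K → G.
E reaches G via E → A → K → G.
F reaches G via F → K → G.
Likewise I reaches G by chaining the stated constraints.
No chain forces C (or any of the others) ahead of G.

A, B, E, F, I, K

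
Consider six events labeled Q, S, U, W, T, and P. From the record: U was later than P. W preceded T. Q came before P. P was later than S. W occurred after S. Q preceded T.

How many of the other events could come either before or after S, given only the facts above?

Forced after S: P, T, U, and W.
That leaves Q with no forced order relative to S — 1.

1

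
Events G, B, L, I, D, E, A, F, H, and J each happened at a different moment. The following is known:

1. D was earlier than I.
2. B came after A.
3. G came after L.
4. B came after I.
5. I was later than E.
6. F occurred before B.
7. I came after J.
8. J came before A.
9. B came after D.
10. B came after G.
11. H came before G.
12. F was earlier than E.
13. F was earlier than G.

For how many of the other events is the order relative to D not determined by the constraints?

7

Forced after D: B and I.
That leaves A, E, F, G, H, J, and L with no forced order relative to D — 7.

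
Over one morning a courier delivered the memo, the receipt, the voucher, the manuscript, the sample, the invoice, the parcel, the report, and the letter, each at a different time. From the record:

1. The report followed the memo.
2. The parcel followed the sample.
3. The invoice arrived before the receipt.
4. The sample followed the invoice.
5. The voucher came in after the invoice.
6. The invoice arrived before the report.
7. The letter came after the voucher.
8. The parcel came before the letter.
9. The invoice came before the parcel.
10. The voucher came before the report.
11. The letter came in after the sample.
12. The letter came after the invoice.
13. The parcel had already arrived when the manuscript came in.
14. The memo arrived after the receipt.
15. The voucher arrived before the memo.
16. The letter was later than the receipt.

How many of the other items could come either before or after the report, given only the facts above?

Forced before the report: the invoice, the memo, the receipt, and the voucher.
That leaves the letter, the manuscript, the parcel, and the sample with no forced order relative to the report — 4.

4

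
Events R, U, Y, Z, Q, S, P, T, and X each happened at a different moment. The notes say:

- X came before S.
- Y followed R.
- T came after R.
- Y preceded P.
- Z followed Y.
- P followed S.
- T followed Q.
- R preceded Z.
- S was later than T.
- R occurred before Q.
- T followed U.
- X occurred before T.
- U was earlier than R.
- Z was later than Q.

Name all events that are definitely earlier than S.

Q, R, T, U, X

Directly stated before S: T and X.
Q reaches S via Q → T → S.
R reaches S via R → T → S.
U reaches S via U → T → S.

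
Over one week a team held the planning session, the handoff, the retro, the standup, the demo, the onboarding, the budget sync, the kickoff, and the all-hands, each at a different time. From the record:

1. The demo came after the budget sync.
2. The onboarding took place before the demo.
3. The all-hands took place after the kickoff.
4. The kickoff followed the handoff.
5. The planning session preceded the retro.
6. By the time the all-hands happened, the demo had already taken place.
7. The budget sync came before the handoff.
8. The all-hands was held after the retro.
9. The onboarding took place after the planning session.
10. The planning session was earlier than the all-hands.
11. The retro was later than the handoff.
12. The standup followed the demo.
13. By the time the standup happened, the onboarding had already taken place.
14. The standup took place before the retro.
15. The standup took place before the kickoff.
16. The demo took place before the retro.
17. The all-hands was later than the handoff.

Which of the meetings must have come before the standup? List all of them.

the budget sync, the demo, the onboarding, the planning session

Directly stated before the standup: the demo and the onboarding.
The budget sync reaches the standup via the budget sync → the demo → the standup.
The planning session reaches the standup via the planning session → the onboarding → the standup.
No chain forces the retro (or any of the others) ahead of the standup.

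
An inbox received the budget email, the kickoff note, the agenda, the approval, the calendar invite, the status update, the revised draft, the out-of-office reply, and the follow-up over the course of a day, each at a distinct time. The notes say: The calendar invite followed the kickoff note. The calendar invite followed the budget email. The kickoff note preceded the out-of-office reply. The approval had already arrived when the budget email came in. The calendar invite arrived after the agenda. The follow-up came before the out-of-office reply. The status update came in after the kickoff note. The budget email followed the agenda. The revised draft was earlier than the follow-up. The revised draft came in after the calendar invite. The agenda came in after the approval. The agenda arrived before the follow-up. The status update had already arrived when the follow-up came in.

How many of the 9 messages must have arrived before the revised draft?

5

Directly stated before the revised draft: the calendar invite.
The agenda reaches the revised draft via the agenda → the calendar invite → the revised draft.
The approval reaches the revised draft via the approval → the budget email → the calendar invite → the revised draft.
The budget email reaches the revised draft via the budget email → the calendar invite → the revised draft.
Likewise the kickoff note reaches the revised draft by chaining the stated constraints.
That's the agenda, the approval, the budget email, the calendar invite, and the kickoff note — 5 in all.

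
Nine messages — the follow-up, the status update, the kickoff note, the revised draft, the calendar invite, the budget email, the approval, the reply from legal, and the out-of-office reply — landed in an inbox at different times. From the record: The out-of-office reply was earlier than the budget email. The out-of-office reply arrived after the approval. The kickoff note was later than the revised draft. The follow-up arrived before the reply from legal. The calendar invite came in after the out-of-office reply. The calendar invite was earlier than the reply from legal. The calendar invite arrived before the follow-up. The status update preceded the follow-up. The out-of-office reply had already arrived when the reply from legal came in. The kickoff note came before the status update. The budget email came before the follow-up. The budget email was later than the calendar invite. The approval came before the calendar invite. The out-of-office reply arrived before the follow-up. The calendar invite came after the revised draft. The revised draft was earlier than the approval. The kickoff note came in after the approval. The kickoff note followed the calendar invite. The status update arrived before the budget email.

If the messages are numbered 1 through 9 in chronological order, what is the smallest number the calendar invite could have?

4

The approval, the out-of-office reply, and the revised draft must all come before the calendar invite — 3 forced predecessors.
Nothing else is forced ahead of the calendar invite, so its earliest slot is position 3 + 1 = 4.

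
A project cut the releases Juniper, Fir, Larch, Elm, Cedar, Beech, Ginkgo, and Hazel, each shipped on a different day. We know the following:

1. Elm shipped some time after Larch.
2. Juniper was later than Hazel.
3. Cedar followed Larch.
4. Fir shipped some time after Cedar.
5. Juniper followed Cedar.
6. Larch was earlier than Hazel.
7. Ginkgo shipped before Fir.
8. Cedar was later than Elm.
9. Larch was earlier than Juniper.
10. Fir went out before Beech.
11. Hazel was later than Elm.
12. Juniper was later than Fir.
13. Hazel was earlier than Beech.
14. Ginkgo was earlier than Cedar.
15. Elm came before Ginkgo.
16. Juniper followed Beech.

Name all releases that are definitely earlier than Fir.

Directly stated before Fir: Cedar and Ginkgo.
Elm reaches Fir via Elm → Ginkgo → Fir.
Larch reaches Fir via Larch → Cedar → Fir.

Cedar, Elm, Ginkgo, Larch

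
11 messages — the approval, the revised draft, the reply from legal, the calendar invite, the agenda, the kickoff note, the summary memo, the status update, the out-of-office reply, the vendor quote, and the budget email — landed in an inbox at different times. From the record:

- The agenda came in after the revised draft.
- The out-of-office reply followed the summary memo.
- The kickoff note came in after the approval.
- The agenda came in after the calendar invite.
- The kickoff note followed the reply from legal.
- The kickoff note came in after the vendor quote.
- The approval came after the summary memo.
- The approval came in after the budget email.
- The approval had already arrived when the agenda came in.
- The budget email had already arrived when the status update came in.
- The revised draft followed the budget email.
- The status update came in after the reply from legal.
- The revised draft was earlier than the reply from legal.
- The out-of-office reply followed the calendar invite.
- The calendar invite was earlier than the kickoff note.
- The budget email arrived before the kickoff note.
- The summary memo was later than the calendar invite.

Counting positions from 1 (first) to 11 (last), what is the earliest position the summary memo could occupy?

2

The calendar invite must come before the summary memo — 1 forced predecessor.
Nothing else is forced ahead of the summary memo, so its earliest slot is position 1 + 1 = 2.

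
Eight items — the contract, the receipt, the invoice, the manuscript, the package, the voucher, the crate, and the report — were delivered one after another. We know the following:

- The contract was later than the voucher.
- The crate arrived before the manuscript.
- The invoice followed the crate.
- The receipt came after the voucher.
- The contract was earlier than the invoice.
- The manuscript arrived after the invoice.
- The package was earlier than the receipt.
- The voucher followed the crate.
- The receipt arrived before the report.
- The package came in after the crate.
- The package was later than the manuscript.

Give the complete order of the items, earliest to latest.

The constraints fix every adjacent pair, so only one ordering works:
the crate → the voucher → the contract → the invoice → the manuscript → the package → the receipt → the report.

the crate, the voucher, the contract, the invoice, the manuscript, the package, the receipt, the report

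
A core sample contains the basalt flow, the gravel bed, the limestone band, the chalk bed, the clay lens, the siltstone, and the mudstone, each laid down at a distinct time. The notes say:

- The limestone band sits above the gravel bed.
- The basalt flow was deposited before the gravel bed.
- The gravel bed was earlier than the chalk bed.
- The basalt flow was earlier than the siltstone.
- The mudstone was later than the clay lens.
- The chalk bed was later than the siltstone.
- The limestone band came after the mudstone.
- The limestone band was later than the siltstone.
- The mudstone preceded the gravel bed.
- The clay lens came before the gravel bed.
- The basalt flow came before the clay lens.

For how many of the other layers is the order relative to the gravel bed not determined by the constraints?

1

Forced before the gravel bed: the basalt flow, the clay lens, and the mudstone; forced after the gravel bed: the chalk bed and the limestone band.
That leaves the siltstone with no forced order relative to the gravel bed — 1.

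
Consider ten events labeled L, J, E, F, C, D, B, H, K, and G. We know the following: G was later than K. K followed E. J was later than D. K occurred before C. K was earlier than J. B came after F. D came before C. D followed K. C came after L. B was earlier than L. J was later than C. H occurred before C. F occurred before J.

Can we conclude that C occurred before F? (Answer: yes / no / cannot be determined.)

Tracing the constraints gives F → B → L → C, so F must come before C.
That means C cannot be before F.

no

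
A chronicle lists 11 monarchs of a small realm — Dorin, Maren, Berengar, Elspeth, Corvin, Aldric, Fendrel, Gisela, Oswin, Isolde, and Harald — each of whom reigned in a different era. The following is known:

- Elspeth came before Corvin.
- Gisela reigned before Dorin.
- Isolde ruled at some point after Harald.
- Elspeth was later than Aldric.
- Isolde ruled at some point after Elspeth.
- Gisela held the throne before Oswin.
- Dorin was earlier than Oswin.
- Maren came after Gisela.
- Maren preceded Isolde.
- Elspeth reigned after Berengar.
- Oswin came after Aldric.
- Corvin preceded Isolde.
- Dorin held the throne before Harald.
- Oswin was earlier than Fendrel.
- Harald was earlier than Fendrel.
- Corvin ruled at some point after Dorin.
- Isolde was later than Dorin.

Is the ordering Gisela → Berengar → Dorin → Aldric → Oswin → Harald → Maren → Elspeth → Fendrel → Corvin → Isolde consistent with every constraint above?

Check each stated constraint against the proposed order — e.g. Dorin is ahead of Corvin; Dorin is ahead of Isolde. Every pair is in the required order; nothing is violated.

yes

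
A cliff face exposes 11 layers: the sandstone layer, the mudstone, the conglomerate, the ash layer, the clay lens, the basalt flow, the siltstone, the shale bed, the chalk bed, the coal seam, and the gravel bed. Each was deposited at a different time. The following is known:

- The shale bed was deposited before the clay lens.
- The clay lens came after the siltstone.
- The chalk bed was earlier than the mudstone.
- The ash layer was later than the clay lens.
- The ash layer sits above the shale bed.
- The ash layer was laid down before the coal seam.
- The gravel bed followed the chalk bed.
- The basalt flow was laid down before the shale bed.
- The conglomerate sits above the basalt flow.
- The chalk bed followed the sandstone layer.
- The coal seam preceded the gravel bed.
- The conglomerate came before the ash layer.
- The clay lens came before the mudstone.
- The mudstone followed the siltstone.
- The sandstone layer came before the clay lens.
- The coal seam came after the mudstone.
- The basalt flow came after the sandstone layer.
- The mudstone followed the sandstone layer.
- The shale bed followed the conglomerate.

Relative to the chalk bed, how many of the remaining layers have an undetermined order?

Forced before the chalk bed: the sandstone layer; forced after the chalk bed: the coal seam, the gravel bed, and the mudstone.
That leaves the ash layer, the basalt flow, the clay lens, the conglomerate, the shale bed, and the siltstone with no forced order relative to the chalk bed — 6.

6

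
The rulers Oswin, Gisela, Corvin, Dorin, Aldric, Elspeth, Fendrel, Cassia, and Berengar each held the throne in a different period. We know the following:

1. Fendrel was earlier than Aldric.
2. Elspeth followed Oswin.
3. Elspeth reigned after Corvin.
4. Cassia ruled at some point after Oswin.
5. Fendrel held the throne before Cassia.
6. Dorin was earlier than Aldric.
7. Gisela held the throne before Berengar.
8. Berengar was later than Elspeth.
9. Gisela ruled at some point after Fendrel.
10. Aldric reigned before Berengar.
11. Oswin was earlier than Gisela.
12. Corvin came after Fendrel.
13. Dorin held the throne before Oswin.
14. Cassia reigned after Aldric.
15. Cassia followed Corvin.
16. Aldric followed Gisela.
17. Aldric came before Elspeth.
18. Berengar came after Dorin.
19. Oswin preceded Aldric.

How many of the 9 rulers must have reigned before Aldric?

4

Directly stated before Aldric: Dorin, Fendrel, Gisela, and Oswin.
No chain forces Cassia (or any of the others) ahead of Aldric.
That's Dorin, Fendrel, Gisela, and Oswin — 4 in all.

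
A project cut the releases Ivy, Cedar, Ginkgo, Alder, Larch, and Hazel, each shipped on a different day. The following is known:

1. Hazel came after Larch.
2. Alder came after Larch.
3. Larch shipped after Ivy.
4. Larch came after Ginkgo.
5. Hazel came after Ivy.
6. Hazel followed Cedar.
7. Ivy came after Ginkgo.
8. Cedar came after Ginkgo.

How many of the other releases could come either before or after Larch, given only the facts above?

1

Forced before Larch: Ginkgo and Ivy; forced after Larch: Alder and Hazel.
That leaves Cedar with no forced order relative to Larch — 1.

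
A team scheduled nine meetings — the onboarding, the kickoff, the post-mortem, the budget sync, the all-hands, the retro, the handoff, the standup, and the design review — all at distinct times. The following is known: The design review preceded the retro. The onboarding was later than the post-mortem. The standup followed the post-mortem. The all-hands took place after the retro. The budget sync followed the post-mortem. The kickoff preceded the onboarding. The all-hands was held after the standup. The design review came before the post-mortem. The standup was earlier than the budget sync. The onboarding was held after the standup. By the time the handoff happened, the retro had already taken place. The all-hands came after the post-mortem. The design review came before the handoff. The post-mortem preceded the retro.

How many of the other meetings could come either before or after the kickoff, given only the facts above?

7

Forced after the kickoff: the onboarding.
That leaves the all-hands, the budget sync, the design review, the handoff, the post-mortem, the retro, and the standup with no forced order relative to the kickoff — 7.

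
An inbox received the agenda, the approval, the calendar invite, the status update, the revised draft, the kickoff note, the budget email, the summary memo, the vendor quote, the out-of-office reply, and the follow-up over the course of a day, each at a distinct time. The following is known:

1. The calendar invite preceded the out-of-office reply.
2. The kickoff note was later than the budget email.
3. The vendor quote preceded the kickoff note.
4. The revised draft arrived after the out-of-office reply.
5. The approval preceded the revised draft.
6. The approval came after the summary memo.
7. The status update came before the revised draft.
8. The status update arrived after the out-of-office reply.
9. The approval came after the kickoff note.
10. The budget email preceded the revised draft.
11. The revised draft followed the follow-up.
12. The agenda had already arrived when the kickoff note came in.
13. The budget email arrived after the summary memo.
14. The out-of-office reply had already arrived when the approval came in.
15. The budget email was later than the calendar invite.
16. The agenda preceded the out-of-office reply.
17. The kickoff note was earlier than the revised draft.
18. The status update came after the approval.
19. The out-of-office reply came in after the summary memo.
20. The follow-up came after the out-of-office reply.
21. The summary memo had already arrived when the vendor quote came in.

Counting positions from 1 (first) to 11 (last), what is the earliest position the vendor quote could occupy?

2

The summary memo must come before the vendor quote — 1 forced predecessor.
Nothing else is forced ahead of the vendor quote, so its earliest slot is position 1 + 1 = 2.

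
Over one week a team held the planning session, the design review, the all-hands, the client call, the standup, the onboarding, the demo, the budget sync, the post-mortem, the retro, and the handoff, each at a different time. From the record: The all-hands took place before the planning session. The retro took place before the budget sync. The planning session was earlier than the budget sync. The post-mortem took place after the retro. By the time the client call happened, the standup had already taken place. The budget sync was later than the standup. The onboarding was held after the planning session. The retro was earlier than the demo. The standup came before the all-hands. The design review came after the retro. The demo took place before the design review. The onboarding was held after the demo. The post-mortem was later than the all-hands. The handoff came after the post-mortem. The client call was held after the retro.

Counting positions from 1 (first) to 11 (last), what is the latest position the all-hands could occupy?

The all-hands must come before the budget sync, the handoff, the onboarding, the planning session, and the post-mortem — 5 meetings forced after it.
Everything else can be placed before the all-hands in some valid order, so the all-hands can sit as late as position 11 − 5 = 6.

6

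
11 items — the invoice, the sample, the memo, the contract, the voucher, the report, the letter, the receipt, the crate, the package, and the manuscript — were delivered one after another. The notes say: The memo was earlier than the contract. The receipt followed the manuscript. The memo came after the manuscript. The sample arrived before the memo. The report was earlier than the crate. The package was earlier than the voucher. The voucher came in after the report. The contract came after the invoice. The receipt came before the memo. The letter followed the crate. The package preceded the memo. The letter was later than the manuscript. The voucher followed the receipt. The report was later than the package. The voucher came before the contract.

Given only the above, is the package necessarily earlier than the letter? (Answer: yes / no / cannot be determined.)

yes

Chain the constraints: the package → the report → the crate → the letter. Each link is directly stated, so the package comes before the letter.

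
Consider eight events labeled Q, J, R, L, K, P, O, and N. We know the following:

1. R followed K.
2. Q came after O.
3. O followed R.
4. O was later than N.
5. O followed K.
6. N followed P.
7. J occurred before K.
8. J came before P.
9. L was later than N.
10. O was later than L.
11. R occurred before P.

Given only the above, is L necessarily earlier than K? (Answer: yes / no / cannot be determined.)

Tracing the constraints gives K → R → P → N → L, so K must come before L.
That means L cannot be before K.

no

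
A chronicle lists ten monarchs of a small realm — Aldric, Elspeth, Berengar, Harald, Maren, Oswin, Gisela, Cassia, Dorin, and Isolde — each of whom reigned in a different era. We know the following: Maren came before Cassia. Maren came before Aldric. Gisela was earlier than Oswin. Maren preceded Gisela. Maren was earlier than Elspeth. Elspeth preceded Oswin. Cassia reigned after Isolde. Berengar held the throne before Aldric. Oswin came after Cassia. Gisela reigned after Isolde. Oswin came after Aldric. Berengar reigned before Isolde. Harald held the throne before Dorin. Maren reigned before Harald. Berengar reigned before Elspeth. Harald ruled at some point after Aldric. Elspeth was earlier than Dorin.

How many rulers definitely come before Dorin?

5

Directly stated before Dorin: Elspeth and Harald.
Aldric reaches Dorin via Aldric → Harald → Dorin.
Berengar reaches Dorin via Berengar → Elspeth → Dorin.
Maren reaches Dorin via Maren → Elspeth → Dorin.
No chain forces Cassia (or any of the others) ahead of Dorin.
That's Aldric, Berengar, Elspeth, Harald, and Maren — 5 in all.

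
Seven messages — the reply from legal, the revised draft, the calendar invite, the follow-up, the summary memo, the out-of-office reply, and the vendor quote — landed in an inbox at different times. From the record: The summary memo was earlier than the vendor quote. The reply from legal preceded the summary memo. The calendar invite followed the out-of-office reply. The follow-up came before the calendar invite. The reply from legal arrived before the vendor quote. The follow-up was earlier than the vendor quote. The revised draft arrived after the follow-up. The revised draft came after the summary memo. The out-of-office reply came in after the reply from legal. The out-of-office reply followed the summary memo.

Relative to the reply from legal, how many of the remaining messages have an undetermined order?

Forced after the reply from legal: the calendar invite, the out-of-office reply, the revised draft, the summary memo, and the vendor quote.
That leaves the follow-up with no forced order relative to the reply from legal — 1.

1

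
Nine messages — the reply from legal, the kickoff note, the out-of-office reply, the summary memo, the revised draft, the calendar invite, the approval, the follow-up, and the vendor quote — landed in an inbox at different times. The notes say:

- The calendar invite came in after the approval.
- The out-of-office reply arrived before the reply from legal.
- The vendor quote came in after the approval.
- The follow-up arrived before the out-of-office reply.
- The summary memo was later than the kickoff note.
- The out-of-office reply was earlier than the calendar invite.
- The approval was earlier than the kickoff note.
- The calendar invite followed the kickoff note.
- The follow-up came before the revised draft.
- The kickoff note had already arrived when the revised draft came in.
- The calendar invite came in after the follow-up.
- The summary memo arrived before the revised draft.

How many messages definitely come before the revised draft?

4

Directly stated before the revised draft: the follow-up, the kickoff note, and the summary memo.
The approval reaches the revised draft via the approval → the kickoff note → the revised draft.
No chain forces the reply from legal (or any of the others) ahead of the revised draft.
That's the approval, the follow-up, the kickoff note, and the summary memo — 4 in all.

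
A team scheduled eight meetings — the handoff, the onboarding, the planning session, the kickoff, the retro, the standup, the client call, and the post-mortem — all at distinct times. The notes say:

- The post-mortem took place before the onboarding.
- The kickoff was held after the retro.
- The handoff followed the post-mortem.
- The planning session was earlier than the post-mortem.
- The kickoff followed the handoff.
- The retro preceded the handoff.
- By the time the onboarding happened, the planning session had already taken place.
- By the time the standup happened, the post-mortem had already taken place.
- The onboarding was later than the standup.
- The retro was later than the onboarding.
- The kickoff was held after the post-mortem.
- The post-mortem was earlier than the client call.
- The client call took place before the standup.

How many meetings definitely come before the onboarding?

4

Directly stated before the onboarding: the planning session, the post-mortem, and the standup.
The client call reaches the onboarding via the client call → the standup → the onboarding.
That's the client call, the planning session, the post-mortem, and the standup — 4 in all.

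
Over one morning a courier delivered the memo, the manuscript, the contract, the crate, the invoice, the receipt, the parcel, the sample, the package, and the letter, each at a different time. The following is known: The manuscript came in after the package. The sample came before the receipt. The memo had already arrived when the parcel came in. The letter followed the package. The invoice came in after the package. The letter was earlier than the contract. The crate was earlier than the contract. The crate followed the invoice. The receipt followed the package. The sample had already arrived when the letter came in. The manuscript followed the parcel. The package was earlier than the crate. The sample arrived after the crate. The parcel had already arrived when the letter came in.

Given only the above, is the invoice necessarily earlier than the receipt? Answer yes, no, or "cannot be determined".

yes

Chain the constraints: the invoice → the crate → the sample → the receipt. Each link is directly stated, so the invoice comes before the receipt.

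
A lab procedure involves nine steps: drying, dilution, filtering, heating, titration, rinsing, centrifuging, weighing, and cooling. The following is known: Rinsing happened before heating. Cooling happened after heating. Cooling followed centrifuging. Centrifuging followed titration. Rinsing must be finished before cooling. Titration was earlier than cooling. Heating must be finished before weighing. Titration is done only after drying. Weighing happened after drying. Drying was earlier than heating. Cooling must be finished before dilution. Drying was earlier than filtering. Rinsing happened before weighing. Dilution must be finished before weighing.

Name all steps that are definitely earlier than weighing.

Directly stated before weighing: dilution, drying, heating, and rinsing.
Centrifuging reaches weighing via centrifuging → cooling → dilution → weighing.
Cooling reaches weighing via cooling → dilution → weighing.
Titration reaches weighing via titration → cooling → dilution → weighing.
No chain forces filtering ahead of weighing.

centrifuging, cooling, dilution, drying, heating, rinsing, titration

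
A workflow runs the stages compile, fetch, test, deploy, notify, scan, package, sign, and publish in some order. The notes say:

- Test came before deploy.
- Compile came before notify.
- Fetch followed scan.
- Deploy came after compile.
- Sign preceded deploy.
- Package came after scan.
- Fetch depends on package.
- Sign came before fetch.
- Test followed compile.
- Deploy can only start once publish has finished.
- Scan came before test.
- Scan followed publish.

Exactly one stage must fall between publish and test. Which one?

Tracing the constraints gives publish → scan → test, so scan sits after publish and before test.
No other stage is forced both after publish and before test.

scan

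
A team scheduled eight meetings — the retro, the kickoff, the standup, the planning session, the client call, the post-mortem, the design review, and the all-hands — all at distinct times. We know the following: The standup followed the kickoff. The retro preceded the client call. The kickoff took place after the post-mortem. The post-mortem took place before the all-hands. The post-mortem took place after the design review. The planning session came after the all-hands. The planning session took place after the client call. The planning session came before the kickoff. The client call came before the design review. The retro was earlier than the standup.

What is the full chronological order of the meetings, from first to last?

The constraints fix every adjacent pair, so only one ordering works:
the retro → the client call → the design review → the post-mortem → the all-hands → the planning session → the kickoff → the standup.

the retro, the client call, the design review, the post-mortem, the all-hands, the planning session, the kickoff, the standup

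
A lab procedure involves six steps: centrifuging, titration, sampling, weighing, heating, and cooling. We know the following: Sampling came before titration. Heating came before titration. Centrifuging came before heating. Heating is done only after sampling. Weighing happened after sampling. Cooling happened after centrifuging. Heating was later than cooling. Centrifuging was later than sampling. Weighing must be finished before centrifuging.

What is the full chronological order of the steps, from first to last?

The constraints fix every adjacent pair, so only one ordering works:
sampling → weighing → centrifuging → cooling → heating → titration.

sampling, weighing, centrifuging, cooling, heating, titration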